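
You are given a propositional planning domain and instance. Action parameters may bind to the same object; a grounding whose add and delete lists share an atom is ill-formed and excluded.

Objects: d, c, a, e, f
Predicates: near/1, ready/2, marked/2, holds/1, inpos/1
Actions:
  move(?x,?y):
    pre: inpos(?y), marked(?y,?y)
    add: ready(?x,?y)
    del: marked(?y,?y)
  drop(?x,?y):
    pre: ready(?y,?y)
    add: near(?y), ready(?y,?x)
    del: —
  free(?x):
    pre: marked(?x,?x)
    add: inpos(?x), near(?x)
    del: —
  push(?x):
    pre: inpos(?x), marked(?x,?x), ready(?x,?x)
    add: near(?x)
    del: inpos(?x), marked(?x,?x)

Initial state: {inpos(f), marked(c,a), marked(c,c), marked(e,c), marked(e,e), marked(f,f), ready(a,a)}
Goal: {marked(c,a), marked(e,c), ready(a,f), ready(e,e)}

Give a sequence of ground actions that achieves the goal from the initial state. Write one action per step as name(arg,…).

move(a,f); free(e); move(e,e)

1. move(a,f)  →  {inpos(f), marked(c,a), marked(c,c), marked(e,c), marked(e,e), ready(a,a), ready(a,f)}
2. free(e)  →  {inpos(e), inpos(f), marked(c,a), marked(c,c), marked(e,c), marked(e,e), near(e), ready(a,a), ready(a,f)}
3. move(e,e)  →  {inpos(e), inpos(f), marked(c,a), marked(c,c), marked(e,c), near(e), ready(a,a), ready(a,f), ready(e,e)}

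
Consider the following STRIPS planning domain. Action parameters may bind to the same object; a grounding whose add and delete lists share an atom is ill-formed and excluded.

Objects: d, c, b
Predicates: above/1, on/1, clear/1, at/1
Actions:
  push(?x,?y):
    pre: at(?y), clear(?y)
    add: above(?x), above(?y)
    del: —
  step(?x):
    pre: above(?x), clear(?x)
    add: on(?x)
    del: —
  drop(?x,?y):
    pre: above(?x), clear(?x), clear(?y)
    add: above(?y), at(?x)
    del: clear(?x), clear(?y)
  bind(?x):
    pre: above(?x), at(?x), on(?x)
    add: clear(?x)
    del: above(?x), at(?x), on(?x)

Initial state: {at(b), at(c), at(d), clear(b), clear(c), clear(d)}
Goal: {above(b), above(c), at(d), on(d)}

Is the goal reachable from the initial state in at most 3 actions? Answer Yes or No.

Yes

1. push(d,d)  →  {above(d), at(b), at(c), at(d), clear(b), clear(c), clear(d)}
2. push(c,b)  →  {above(b), above(c), above(d), at(b), at(c), at(d), clear(b), clear(c), clear(d)}
3. step(d)  →  {above(b), above(c), above(d), at(b), at(c), at(d), clear(b), clear(c), clear(d), on(d)}
optimal plan length = 3; 3 ≤ 3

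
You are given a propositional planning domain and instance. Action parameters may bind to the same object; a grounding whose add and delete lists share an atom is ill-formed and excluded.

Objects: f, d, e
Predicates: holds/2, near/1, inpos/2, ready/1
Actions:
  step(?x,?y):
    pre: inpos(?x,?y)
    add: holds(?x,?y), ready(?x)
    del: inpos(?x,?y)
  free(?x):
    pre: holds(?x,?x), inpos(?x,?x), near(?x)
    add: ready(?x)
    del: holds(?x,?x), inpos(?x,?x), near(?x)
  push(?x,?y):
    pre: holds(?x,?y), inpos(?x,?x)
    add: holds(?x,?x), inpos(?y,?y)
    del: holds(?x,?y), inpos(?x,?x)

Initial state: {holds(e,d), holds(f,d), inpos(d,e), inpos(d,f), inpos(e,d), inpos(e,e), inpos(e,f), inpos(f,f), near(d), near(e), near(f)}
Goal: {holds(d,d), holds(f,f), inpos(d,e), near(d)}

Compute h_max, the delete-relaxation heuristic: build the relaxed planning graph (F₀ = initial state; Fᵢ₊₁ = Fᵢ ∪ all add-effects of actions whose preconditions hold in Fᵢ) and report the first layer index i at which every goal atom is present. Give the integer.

F0 = init (11 atoms)
F1 = F0 ∪ {holds(d,e), holds(d,f), holds(e,e), holds(e,f), holds(f,f), inpos(d,d), ready(d), ready(e), ready(f)}  (20 atoms)
F2 = F1 ∪ {holds(d,d)}  (21 atoms)
goal ⊆ F2  ⇒  h_max = 2

2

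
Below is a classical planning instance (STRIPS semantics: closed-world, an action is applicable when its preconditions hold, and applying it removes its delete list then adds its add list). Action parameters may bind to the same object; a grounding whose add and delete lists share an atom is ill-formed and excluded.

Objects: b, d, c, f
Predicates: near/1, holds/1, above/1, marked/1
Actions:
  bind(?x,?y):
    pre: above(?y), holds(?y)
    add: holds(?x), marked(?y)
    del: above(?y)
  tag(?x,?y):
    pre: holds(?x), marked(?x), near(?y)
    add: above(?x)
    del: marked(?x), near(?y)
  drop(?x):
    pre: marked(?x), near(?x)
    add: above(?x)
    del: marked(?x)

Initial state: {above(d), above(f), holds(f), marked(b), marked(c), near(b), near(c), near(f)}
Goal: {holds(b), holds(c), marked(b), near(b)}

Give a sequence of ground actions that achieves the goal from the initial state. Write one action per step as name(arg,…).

1. bind(b,f)  →  {above(d), holds(b), holds(f), marked(b), marked(c), marked(f), near(b), near(c), near(f)}
2. tag(b,c)  →  {above(b), above(d), holds(b), holds(f), marked(c), marked(f), near(b), near(f)}
3. bind(c,b)  →  {above(d), holds(b), holds(c), holds(f), marked(b), marked(c), marked(f), near(b), near(f)}

bind(b,f); tag(b,c); bind(c,b)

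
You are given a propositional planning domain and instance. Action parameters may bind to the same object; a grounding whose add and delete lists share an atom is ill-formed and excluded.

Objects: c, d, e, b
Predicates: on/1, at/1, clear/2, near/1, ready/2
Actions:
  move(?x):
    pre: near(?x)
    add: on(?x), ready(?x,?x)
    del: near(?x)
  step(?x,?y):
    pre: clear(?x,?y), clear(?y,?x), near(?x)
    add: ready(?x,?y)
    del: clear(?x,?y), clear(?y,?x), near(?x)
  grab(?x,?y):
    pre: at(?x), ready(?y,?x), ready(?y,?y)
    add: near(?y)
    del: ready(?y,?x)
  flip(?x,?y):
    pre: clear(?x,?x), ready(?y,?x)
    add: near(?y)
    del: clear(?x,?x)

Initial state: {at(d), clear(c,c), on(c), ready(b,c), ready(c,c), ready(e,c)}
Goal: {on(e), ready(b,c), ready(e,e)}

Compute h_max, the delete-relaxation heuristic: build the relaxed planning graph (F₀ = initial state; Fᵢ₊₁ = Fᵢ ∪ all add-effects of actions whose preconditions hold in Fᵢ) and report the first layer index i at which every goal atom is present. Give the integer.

F0 = init (6 atoms)
F1 = F0 ∪ {near(b), near(c), near(e)}  (9 atoms)
F2 = F1 ∪ {on(b), on(e), ready(b,b), ready(e,e)}  (13 atoms)
goal ⊆ F2  ⇒  h_max = 2

2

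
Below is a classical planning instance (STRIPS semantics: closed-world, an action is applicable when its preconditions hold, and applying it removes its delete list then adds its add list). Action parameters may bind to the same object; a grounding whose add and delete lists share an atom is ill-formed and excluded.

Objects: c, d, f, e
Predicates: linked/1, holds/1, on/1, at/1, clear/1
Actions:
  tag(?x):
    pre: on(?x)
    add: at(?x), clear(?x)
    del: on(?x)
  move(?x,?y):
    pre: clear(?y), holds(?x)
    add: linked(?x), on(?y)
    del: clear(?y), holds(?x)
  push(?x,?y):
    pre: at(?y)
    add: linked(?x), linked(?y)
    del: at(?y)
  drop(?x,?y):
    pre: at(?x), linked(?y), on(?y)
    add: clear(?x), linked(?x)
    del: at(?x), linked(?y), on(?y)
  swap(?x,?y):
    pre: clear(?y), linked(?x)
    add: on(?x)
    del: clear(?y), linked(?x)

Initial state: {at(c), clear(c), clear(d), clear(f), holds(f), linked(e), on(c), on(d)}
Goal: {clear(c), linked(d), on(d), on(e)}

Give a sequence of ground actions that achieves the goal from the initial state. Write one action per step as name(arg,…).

push(d,c); swap(e,d)

1. push(d,c)  →  {clear(c), clear(d), clear(f), holds(f), linked(c), linked(d), linked(e), on(c), on(d)}
2. swap(e,d)  →  {clear(c), clear(f), holds(f), linked(c), linked(d), on(c), on(d), on(e)}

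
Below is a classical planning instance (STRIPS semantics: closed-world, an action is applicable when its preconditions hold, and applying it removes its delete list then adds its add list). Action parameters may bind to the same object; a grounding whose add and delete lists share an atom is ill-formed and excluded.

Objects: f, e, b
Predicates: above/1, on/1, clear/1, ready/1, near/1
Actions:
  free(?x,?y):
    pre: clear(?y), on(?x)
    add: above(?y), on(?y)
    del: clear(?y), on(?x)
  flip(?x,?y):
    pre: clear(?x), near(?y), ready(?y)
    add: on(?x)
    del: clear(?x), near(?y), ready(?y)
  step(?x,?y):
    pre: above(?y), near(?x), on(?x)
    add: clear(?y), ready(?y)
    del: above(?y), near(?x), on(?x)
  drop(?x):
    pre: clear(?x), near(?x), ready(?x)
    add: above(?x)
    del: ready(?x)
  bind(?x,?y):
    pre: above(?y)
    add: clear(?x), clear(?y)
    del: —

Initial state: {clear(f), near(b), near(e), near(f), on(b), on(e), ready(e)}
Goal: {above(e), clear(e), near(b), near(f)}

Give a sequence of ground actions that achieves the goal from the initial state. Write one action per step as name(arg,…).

1. free(e,f)  →  {above(f), near(b), near(e), near(f), on(b), on(f), ready(e)}
2. bind(e,f)  →  {above(f), clear(e), clear(f), near(b), near(e), near(f), on(b), on(f), ready(e)}
3. drop(e)  →  {above(e), above(f), clear(e), clear(f), near(b), near(e), near(f), on(b), on(f)}

free(e,f); bind(e,f); drop(e)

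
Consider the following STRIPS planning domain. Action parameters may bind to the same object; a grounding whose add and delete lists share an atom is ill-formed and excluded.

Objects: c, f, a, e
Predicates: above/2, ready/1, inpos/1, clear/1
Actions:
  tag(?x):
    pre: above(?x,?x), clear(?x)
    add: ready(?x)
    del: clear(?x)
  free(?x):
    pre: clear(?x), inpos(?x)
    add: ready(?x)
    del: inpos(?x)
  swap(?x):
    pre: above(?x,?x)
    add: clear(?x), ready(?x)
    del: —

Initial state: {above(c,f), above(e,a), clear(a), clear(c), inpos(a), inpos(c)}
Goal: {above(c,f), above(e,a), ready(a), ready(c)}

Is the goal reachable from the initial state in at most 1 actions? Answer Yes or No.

No

1. free(c)  →  {above(c,f), above(e,a), clear(a), clear(c), inpos(a), ready(c)}
2. free(a)  →  {above(c,f), above(e,a), clear(a), clear(c), ready(a), ready(c)}
optimal plan length = 2; 2 > 1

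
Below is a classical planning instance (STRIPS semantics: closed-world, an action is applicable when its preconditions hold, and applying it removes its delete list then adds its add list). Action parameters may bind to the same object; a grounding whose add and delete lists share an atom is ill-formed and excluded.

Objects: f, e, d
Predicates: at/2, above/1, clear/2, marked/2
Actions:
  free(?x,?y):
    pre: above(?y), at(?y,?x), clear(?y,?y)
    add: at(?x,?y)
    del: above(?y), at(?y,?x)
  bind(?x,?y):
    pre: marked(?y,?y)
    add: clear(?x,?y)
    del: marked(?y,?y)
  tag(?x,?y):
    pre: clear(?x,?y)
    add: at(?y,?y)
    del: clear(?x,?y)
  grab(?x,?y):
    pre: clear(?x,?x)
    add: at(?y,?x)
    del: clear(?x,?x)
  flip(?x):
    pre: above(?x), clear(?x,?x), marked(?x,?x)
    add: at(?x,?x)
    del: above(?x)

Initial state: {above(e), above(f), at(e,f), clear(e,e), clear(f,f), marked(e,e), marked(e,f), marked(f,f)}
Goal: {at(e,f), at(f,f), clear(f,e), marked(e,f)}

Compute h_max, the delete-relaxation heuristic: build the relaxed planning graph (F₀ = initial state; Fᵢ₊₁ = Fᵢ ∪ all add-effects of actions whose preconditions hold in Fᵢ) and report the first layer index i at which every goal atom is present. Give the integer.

1

F0 = init (8 atoms)
F1 = F0 ∪ {at(d,e), at(d,f), at(e,e), at(f,e), at(f,f), clear(d,e), clear(d,f), clear(e,f), clear(f,e)}  (17 atoms)
goal ⊆ F1  ⇒  h_max = 1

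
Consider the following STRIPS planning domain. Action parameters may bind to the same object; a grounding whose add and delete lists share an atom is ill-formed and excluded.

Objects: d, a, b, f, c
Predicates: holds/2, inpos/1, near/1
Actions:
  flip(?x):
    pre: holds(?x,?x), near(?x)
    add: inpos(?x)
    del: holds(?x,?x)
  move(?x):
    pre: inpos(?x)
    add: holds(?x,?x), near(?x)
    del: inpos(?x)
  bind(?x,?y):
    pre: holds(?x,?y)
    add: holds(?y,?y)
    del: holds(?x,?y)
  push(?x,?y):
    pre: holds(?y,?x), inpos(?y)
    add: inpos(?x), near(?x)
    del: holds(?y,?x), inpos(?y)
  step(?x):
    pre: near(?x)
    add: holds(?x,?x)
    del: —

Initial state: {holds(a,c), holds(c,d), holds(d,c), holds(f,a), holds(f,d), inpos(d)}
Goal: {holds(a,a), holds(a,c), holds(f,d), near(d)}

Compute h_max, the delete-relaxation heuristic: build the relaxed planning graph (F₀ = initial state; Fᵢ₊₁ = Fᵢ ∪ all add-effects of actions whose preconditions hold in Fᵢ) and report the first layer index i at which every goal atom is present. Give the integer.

F0 = init (6 atoms)
F1 = F0 ∪ {holds(a,a), holds(c,c), holds(d,d), inpos(c), near(c), near(d)}  (12 atoms)
goal ⊆ F1  ⇒  h_max = 1

1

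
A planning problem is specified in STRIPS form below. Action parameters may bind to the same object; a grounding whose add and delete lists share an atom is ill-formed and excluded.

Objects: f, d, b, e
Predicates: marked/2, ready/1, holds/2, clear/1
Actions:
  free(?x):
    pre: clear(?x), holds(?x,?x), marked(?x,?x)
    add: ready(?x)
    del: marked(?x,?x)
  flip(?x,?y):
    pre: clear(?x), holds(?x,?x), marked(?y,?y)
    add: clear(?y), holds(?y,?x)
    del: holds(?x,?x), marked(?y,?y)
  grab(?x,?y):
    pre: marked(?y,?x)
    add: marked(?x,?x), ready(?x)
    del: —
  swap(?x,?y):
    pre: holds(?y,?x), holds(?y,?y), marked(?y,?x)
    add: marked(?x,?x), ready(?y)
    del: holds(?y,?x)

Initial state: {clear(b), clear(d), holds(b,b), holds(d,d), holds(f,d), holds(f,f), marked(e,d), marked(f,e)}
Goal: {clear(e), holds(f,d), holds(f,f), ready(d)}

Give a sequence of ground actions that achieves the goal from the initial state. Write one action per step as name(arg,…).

1. grab(d,e)  →  {clear(b), clear(d), holds(b,b), holds(d,d), holds(f,d), holds(f,f), marked(d,d), marked(e,d), marked(f,e), ready(d)}
2. grab(e,f)  →  {clear(b), clear(d), holds(b,b), holds(d,d), holds(f,d), holds(f,f), marked(d,d), marked(e,d), marked(e,e), marked(f,e), ready(d), ready(e)}
3. flip(d,e)  →  {clear(b), clear(d), clear(e), holds(b,b), holds(e,d), holds(f,d), holds(f,f), marked(d,d), marked(e,d), marked(f,e), ready(d), ready(e)}

grab(d,e); grab(e,f); flip(d,e)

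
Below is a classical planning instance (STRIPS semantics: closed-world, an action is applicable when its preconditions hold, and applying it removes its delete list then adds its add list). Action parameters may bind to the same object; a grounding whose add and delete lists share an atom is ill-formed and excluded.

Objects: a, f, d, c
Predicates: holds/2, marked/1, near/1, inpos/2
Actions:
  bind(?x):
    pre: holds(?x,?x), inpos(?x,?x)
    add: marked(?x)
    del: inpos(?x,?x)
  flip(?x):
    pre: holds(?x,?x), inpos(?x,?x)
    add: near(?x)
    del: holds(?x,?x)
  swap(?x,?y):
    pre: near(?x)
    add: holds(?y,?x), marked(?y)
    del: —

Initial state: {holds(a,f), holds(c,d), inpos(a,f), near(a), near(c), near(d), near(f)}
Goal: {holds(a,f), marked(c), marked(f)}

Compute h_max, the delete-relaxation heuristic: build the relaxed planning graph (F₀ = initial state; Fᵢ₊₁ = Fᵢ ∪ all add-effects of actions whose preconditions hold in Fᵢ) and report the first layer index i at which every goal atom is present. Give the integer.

1

F0 = init (7 atoms)
F1 = F0 ∪ {holds(a,a), holds(a,c), holds(a,d), holds(c,a), holds(c,c), holds(c,f), holds(d,a), holds(d,c), holds(d,d), holds(d,f), holds(f,a), holds(f,c), holds(f,d), holds(f,f), marked(a), marked(c), marked(d), marked(f)}  (25 atoms)
goal ⊆ F1  ⇒  h_max = 1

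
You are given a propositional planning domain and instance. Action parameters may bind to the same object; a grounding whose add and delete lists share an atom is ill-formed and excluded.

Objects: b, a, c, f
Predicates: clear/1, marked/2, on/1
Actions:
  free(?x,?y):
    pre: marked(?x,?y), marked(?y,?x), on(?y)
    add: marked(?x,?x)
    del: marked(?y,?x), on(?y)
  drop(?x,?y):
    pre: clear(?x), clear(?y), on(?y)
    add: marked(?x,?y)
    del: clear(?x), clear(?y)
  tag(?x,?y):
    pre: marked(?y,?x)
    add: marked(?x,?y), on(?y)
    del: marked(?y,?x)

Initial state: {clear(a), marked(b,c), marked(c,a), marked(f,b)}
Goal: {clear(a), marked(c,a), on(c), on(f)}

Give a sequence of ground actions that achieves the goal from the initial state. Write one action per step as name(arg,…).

1. tag(b,f)  →  {clear(a), marked(b,c), marked(b,f), marked(c,a), on(f)}
2. tag(a,c)  →  {clear(a), marked(a,c), marked(b,c), marked(b,f), on(c), on(f)}
3. tag(c,a)  →  {clear(a), marked(b,c), marked(b,f), marked(c,a), on(a), on(c), on(f)}

tag(b,f); tag(a,c); tag(c,a)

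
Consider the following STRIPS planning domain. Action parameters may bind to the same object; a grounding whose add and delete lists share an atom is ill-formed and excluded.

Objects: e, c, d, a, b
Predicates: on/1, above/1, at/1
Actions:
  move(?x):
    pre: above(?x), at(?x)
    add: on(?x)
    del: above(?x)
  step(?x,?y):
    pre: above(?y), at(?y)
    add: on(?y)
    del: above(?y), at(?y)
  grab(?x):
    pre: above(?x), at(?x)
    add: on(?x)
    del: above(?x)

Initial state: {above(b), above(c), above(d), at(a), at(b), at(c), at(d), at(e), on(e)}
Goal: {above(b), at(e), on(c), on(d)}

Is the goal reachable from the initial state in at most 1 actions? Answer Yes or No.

No

1. move(c)  →  {above(b), above(d), at(a), at(b), at(c), at(d), at(e), on(c), on(e)}
2. move(d)  →  {above(b), at(a), at(b), at(c), at(d), at(e), on(c), on(d), on(e)}
optimal plan length = 2; 2 > 1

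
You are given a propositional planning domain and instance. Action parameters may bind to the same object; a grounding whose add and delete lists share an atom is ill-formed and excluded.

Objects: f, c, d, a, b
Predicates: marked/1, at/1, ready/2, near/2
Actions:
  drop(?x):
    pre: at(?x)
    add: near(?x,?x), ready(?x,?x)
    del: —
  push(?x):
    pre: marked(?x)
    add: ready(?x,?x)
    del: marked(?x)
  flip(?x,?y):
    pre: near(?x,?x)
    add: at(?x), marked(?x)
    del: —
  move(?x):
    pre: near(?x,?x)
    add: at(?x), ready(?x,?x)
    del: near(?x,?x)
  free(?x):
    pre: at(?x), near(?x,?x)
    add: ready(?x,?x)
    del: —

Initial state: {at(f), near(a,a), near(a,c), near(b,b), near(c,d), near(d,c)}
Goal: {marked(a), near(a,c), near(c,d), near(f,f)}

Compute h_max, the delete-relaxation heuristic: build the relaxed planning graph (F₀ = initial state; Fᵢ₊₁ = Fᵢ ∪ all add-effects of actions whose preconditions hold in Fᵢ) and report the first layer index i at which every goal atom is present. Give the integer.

F0 = init (6 atoms)
F1 = F0 ∪ {at(a), at(b), marked(a), marked(b), near(f,f), ready(a,a), ready(b,b), ready(f,f)}  (14 atoms)
goal ⊆ F1  ⇒  h_max = 1

1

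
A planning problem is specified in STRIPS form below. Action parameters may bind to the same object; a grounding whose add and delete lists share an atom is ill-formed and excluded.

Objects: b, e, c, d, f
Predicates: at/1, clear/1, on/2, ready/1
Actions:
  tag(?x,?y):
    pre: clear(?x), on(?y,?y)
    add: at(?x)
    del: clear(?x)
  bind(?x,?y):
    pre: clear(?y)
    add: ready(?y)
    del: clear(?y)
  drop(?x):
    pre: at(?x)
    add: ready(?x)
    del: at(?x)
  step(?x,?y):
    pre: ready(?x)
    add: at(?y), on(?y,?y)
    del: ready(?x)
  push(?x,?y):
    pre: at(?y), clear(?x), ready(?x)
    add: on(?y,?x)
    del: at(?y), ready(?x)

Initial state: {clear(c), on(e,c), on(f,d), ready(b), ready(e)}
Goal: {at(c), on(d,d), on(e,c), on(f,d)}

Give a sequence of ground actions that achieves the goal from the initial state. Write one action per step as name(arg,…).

1. step(b,c)  →  {at(c), clear(c), on(c,c), on(e,c), on(f,d), ready(e)}
2. step(e,d)  →  {at(c), at(d), clear(c), on(c,c), on(d,d), on(e,c), on(f,d)}

step(b,c); step(e,d)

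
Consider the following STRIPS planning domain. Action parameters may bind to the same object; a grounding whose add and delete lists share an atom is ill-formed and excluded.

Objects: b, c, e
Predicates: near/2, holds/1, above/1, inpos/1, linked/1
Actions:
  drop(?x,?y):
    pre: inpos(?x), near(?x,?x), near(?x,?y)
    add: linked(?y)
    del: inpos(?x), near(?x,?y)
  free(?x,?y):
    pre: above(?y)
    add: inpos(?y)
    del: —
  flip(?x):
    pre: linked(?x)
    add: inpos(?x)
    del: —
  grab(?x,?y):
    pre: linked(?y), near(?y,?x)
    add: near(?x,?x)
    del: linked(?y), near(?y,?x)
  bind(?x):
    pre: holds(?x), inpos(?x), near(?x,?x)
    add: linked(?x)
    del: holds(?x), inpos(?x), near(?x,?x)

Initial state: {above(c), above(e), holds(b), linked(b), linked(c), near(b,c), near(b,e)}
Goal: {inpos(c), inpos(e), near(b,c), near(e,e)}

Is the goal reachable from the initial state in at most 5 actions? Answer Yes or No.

1. free(b,c)  →  {above(c), above(e), holds(b), inpos(c), linked(b), linked(c), near(b,c), near(b,e)}
2. free(b,e)  →  {above(c), above(e), holds(b), inpos(c), inpos(e), linked(b), linked(c), near(b,c), near(b,e)}
3. grab(e,b)  →  {above(c), above(e), holds(b), inpos(c), inpos(e), linked(c), near(b,c), near(e,e)}
optimal plan length = 3; 3 ≤ 5

Yes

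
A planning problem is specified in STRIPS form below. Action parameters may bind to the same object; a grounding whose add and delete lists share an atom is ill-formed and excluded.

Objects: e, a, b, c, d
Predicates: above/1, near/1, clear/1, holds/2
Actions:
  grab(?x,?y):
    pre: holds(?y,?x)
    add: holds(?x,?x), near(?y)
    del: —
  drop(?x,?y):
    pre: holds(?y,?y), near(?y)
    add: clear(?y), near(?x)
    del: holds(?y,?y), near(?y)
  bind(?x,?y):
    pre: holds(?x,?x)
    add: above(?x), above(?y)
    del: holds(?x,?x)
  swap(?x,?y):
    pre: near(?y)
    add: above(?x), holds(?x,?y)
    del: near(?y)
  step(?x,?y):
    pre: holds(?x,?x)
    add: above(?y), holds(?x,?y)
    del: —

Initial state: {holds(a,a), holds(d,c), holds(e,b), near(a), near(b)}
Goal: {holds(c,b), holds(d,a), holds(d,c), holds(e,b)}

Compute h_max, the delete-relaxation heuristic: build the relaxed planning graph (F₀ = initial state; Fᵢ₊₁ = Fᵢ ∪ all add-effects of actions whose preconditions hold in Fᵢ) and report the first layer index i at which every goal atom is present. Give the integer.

1

F0 = init (5 atoms)
F1 = F0 ∪ {above(a), above(b), above(c), above(d), above(e), clear(a), holds(a,b), holds(a,c), holds(a,d), holds(a,e), holds(b,a), holds(b,b), holds(c,a), holds(c,b), holds(c,c), holds(d,a), holds(d,b), holds(e,a), near(c), near(d), near(e)}  (26 atoms)
goal ⊆ F1  ⇒  h_max = 1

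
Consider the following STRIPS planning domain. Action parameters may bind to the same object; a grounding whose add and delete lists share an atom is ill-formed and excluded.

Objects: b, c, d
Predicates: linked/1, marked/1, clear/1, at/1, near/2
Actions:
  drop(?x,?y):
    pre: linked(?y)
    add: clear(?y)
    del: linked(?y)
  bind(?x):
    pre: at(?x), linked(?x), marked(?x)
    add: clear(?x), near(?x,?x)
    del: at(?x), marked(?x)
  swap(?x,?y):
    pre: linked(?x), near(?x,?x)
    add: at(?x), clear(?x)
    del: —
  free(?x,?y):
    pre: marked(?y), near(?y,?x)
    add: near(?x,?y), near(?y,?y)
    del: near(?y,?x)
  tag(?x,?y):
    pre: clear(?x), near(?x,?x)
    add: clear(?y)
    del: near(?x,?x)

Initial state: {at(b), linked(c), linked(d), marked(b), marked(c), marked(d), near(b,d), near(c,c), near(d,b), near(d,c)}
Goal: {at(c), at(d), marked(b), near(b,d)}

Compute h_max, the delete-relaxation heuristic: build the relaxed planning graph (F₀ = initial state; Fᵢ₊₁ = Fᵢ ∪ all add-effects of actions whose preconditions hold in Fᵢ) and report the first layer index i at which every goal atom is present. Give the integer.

2

F0 = init (10 atoms)
F1 = F0 ∪ {at(c), clear(c), clear(d), near(b,b), near(c,d), near(d,d)}  (16 atoms)
F2 = F1 ∪ {at(d), clear(b)}  (18 atoms)
goal ⊆ F2  ⇒  h_max = 2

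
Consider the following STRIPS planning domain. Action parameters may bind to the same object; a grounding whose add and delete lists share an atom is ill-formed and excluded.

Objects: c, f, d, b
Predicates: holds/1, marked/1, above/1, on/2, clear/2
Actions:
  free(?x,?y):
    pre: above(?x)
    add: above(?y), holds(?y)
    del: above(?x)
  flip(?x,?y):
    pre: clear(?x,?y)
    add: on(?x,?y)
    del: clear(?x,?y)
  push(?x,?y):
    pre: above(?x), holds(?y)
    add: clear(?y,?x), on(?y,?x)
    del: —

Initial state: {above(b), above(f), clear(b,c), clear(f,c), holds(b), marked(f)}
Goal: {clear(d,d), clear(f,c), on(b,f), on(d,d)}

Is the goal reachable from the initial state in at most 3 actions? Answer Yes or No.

1. free(b,d)  →  {above(d), above(f), clear(b,c), clear(f,c), holds(b), holds(d), marked(f)}
2. push(f,b)  →  {above(d), above(f), clear(b,c), clear(b,f), clear(f,c), holds(b), holds(d), marked(f), on(b,f)}
3. push(d,d)  →  {above(d), above(f), clear(b,c), clear(b,f), clear(d,d), clear(f,c), holds(b), holds(d), marked(f), on(b,f), on(d,d)}
optimal plan length = 3; 3 ≤ 3

Yes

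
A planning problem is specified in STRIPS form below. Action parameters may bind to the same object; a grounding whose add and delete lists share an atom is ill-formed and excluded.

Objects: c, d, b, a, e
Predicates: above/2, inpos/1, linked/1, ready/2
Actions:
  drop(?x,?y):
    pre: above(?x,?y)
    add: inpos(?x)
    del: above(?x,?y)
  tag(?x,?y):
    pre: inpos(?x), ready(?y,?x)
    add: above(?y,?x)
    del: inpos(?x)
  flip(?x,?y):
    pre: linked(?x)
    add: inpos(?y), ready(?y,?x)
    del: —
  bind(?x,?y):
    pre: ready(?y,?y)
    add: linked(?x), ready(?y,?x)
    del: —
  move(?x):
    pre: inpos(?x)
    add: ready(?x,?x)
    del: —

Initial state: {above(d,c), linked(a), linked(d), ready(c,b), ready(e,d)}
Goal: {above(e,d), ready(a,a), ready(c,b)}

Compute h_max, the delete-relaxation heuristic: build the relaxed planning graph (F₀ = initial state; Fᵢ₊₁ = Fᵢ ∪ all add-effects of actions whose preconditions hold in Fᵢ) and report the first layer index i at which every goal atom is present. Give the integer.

2

F0 = init (5 atoms)
F1 = F0 ∪ {inpos(a), inpos(b), inpos(c), inpos(d), inpos(e), ready(a,a), ready(a,d), ready(b,a), ready(b,d), ready(c,a), ready(c,d), ready(d,a), ready(d,d), ready(e,a)}  (19 atoms)
F2 = F1 ∪ {above(a,a), above(a,d), above(b,a), above(b,d), above(c,a), above(c,b), above(c,d), above(d,a), above(d,d), above(e,a), above(e,d), linked(b), linked(c), linked(e), ready(a,b), ready(a,c), ready(a,e), ready(b,b), ready(c,c), ready(d,b), ready(d,c), ready(d,e), ready(e,e)}  (42 atoms)
goal ⊆ F2  ⇒  h_max = 2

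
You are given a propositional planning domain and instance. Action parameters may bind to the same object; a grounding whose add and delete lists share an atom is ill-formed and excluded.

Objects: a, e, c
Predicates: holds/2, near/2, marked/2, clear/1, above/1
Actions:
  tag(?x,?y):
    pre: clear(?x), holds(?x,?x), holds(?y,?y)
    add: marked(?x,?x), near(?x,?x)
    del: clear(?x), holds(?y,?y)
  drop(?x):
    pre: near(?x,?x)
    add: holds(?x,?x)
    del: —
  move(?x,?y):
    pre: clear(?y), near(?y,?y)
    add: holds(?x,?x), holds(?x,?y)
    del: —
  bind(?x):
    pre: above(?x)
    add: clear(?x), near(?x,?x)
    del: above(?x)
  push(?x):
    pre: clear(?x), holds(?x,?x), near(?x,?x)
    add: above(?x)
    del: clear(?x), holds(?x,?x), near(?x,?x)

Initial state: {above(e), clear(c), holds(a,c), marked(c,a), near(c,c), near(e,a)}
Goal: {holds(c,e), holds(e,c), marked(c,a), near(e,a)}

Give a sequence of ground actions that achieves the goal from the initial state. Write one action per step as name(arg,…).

move(e,c); bind(e); move(c,e)

1. move(e,c)  →  {above(e), clear(c), holds(a,c), holds(e,c), holds(e,e), marked(c,a), near(c,c), near(e,a)}
2. bind(e)  →  {clear(c), clear(e), holds(a,c), holds(e,c), holds(e,e), marked(c,a), near(c,c), near(e,a), near(e,e)}
3. move(c,e)  →  {clear(c), clear(e), holds(a,c), holds(c,c), holds(c,e), holds(e,c), holds(e,e), marked(c,a), near(c,c), near(e,a), near(e,e)}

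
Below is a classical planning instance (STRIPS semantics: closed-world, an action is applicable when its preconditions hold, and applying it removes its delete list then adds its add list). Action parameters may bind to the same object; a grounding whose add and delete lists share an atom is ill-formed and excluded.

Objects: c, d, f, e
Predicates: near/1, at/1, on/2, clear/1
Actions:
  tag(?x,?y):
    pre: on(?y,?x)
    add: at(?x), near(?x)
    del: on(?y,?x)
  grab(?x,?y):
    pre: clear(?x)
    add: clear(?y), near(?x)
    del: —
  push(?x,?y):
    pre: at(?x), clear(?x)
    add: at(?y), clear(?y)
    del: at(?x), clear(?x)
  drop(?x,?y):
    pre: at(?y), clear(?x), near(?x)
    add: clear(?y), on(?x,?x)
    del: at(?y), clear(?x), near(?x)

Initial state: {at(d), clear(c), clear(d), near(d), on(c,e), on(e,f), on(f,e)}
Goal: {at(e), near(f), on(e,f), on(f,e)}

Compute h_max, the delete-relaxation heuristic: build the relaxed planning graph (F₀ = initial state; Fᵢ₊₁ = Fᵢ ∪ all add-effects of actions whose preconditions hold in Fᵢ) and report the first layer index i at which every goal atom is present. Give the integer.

F0 = init (7 atoms)
F1 = F0 ∪ {at(c), at(e), at(f), clear(e), clear(f), near(c), near(e), near(f)}  (15 atoms)
goal ⊆ F1  ⇒  h_max = 1

1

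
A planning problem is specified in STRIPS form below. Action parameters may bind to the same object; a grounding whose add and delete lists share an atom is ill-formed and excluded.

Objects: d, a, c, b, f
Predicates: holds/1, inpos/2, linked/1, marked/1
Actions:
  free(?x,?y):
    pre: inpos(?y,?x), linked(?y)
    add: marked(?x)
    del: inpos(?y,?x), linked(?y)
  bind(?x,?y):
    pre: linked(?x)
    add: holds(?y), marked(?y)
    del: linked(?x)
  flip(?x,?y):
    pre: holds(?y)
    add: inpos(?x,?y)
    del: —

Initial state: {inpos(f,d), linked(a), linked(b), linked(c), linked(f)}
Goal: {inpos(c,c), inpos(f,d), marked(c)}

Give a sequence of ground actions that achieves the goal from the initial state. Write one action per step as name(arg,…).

1. bind(a,c)  →  {holds(c), inpos(f,d), linked(b), linked(c), linked(f), marked(c)}
2. flip(c,c)  →  {holds(c), inpos(c,c), inpos(f,d), linked(b), linked(c), linked(f), marked(c)}

bind(a,c); flip(c,c)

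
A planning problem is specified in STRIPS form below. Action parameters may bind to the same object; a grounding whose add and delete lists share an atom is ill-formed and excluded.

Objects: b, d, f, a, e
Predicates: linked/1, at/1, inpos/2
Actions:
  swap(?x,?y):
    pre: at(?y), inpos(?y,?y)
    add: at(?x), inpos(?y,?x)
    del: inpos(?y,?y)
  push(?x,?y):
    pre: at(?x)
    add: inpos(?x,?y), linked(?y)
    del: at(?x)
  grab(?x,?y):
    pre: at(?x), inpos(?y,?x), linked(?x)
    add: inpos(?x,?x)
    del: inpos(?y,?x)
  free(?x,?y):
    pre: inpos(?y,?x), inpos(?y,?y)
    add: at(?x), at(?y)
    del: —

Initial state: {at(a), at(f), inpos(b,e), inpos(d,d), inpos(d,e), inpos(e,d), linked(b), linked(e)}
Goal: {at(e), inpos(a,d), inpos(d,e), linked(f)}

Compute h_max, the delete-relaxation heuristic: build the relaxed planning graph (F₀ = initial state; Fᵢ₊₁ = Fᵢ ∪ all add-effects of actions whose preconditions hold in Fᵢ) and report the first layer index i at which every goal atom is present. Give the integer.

F0 = init (8 atoms)
F1 = F0 ∪ {at(d), at(e), inpos(a,a), inpos(a,b), inpos(a,d), inpos(a,e), inpos(a,f), inpos(f,a), inpos(f,b), inpos(f,d), inpos(f,e), inpos(f,f), linked(a), linked(d), linked(f)}  (23 atoms)
goal ⊆ F1  ⇒  h_max = 1

1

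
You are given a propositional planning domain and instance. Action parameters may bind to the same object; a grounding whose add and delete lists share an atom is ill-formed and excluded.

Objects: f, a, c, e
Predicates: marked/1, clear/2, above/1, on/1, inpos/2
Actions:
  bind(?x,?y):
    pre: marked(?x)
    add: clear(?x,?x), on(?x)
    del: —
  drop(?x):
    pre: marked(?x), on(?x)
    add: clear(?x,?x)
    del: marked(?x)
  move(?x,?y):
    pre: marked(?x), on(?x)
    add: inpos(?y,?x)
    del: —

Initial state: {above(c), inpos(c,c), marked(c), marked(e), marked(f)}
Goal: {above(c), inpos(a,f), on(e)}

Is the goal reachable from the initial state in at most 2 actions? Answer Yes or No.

1. bind(f,f)  →  {above(c), clear(f,f), inpos(c,c), marked(c), marked(e), marked(f), on(f)}
2. bind(e,f)  →  {above(c), clear(e,e), clear(f,f), inpos(c,c), marked(c), marked(e), marked(f), on(e), on(f)}
3. move(f,a)  →  {above(c), clear(e,e), clear(f,f), inpos(a,f), inpos(c,c), marked(c), marked(e), marked(f), on(e), on(f)}
optimal plan length = 3; 3 > 2

No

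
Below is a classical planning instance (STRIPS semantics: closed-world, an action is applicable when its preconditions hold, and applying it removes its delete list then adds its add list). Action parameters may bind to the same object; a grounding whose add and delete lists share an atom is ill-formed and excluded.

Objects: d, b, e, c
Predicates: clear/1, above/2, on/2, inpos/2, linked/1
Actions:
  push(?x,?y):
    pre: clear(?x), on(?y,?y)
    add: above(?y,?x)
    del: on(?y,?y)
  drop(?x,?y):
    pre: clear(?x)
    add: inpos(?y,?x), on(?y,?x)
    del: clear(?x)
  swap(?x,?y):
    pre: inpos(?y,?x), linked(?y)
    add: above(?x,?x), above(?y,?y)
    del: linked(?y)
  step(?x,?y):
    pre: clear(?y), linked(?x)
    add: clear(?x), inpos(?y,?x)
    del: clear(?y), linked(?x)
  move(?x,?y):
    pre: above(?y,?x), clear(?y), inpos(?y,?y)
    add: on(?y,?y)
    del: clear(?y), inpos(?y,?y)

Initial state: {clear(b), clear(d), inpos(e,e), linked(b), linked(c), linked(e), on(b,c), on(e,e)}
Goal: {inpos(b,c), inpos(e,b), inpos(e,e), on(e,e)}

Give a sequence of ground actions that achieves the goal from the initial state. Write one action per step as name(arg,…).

drop(b,e); step(b,d); step(c,b)

1. drop(b,e)  →  {clear(d), inpos(e,b), inpos(e,e), linked(b), linked(c), linked(e), on(b,c), on(e,b), on(e,e)}
2. step(b,d)  →  {clear(b), inpos(d,b), inpos(e,b), inpos(e,e), linked(c), linked(e), on(b,c), on(e,b), on(e,e)}
3. step(c,b)  →  {clear(c), inpos(b,c), inpos(d,b), inpos(e,b), inpos(e,e), linked(e), on(b,c), on(e,b), on(e,e)}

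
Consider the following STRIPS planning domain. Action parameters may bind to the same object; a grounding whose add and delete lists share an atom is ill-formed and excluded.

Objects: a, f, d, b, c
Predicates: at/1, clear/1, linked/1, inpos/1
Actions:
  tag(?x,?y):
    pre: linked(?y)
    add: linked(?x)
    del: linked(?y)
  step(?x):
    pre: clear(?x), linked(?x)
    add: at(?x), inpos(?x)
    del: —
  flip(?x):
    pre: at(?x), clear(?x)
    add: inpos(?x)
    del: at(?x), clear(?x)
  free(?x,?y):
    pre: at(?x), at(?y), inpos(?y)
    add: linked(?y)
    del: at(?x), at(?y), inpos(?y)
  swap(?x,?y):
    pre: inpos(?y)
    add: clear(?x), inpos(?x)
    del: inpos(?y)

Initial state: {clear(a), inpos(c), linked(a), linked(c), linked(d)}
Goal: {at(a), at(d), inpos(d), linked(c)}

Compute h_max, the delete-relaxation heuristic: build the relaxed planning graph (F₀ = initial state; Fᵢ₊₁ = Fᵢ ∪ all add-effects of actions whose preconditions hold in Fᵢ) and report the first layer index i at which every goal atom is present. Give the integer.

2

F0 = init (5 atoms)
F1 = F0 ∪ {at(a), clear(b), clear(d), clear(f), inpos(a), inpos(b), inpos(d), inpos(f), linked(b), linked(f)}  (15 atoms)
F2 = F1 ∪ {at(b), at(d), at(f), clear(c)}  (19 atoms)
goal ⊆ F2  ⇒  h_max = 2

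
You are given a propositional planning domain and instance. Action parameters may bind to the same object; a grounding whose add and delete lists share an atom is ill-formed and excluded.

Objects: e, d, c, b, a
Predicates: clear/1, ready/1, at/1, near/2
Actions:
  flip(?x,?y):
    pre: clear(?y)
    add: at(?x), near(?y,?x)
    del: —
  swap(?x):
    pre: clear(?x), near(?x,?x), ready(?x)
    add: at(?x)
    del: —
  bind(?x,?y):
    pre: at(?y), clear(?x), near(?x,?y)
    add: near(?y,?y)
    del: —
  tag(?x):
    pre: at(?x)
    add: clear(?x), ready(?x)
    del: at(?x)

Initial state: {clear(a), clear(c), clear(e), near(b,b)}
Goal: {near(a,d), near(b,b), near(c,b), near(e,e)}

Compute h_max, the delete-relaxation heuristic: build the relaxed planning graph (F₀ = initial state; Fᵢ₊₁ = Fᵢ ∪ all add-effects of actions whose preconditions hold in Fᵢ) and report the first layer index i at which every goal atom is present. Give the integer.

1

F0 = init (4 atoms)
F1 = F0 ∪ {at(a), at(b), at(c), at(d), at(e), near(a,a), near(a,b), near(a,c), near(a,d), near(a,e), near(c,a), near(c,b), near(c,c), near(c,d), near(c,e), near(e,a), near(e,b), near(e,c), near(e,d), near(e,e)}  (24 atoms)
goal ⊆ F1  ⇒  h_max = 1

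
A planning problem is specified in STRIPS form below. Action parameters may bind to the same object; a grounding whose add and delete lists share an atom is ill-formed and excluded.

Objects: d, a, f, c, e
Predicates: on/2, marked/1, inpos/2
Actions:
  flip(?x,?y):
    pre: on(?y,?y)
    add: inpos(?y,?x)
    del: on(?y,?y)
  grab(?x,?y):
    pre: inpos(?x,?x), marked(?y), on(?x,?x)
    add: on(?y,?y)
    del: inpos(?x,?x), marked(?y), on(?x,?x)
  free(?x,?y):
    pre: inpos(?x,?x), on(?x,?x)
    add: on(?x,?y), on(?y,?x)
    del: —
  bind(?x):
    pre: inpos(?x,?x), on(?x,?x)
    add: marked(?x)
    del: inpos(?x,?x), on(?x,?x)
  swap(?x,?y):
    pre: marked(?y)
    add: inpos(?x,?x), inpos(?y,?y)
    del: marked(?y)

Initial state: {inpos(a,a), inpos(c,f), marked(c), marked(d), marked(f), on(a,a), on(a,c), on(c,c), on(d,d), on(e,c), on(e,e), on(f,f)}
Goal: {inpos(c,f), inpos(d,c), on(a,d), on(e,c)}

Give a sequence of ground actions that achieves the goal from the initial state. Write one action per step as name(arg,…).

1. flip(c,d)  →  {inpos(a,a), inpos(c,f), inpos(d,c), marked(c), marked(d), marked(f), on(a,a), on(a,c), on(c,c), on(e,c), on(e,e), on(f,f)}
2. free(a,d)  →  {inpos(a,a), inpos(c,f), inpos(d,c), marked(c), marked(d), marked(f), on(a,a), on(a,c), on(a,d), on(c,c), on(d,a), on(e,c), on(e,e), on(f,f)}

flip(c,d); free(a,d)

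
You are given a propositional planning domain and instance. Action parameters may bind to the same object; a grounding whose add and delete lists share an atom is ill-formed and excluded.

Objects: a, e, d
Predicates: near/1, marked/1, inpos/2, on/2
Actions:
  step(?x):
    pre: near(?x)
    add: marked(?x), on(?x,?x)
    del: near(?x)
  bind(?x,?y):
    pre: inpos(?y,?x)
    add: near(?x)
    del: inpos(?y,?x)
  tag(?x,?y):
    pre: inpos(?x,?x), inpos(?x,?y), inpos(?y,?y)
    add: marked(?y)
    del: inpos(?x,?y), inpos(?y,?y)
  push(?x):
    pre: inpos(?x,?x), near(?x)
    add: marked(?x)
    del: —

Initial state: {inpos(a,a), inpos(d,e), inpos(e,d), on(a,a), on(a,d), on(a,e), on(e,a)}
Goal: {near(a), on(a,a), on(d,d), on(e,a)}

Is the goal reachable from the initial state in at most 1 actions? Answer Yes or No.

No

1. bind(a,a)  →  {inpos(d,e), inpos(e,d), near(a), on(a,a), on(a,d), on(a,e), on(e,a)}
2. bind(d,e)  →  {inpos(d,e), near(a), near(d), on(a,a), on(a,d), on(a,e), on(e,a)}
3. step(d)  →  {inpos(d,e), marked(d), near(a), on(a,a), on(a,d), on(a,e), on(d,d), on(e,a)}
optimal plan length = 3; 3 > 1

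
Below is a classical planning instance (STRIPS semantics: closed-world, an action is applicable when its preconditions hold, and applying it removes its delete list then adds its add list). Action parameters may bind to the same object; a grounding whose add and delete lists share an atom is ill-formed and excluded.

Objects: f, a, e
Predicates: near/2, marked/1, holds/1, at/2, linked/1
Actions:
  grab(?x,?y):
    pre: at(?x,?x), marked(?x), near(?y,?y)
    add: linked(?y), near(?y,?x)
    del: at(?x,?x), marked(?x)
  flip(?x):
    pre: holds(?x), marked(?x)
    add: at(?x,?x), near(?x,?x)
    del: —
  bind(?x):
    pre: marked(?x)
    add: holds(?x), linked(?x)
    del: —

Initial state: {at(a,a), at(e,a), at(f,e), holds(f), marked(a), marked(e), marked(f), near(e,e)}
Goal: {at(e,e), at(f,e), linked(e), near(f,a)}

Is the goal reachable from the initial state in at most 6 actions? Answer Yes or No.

Yes

1. flip(f)  →  {at(a,a), at(e,a), at(f,e), at(f,f), holds(f), marked(a), marked(e), marked(f), near(e,e), near(f,f)}
2. grab(a,f)  →  {at(e,a), at(f,e), at(f,f), holds(f), linked(f), marked(e), marked(f), near(e,e), near(f,a), near(f,f)}
3. bind(e)  →  {at(e,a), at(f,e), at(f,f), holds(e), holds(f), linked(e), linked(f), marked(e), marked(f), near(e,e), near(f,a), near(f,f)}
4. flip(e)  →  {at(e,a), at(e,e), at(f,e), at(f,f), holds(e), holds(f), linked(e), linked(f), marked(e), marked(f), near(e,e), near(f,a), near(f,f)}
optimal plan length = 4; 4 ≤ 6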